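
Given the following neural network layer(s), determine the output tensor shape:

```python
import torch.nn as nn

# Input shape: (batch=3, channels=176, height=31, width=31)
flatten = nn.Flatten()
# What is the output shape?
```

Input: (3, 176, 31, 31) -> Output: (3, 169136)

Answer: (3, 169136)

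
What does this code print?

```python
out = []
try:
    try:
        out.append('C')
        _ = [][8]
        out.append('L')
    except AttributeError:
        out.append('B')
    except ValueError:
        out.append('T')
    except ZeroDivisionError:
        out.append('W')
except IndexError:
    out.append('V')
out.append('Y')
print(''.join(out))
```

Execution trace: 'C' (try body) → 'V' (outer except IndexError) → 'Y' (after the try/except). Output: CVY

Answer: CVY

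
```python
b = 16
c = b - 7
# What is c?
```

Trace:
`b = 16` → b = 16
`c = b - 7` → c = 9
So c = 9

Answer: 9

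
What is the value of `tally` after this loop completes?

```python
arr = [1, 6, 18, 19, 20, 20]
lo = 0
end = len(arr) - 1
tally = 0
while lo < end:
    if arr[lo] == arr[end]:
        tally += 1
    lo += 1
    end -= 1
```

Count matching pairs from ends
`tally` takes the values: 0

Answer: 0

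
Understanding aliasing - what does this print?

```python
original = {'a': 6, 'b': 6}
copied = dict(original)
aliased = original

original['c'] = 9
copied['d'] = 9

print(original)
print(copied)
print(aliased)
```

Key concept: dict() creates copy, assignment creates alias.
Step by step:
`original = {'a': 6, 'b': 6}` → original = {'a': 6, 'b': 6}
`copied = dict(original)` → copied = {'a': 6, 'b': 6}
`aliased = original` → aliased = {'a': 6, 'b': 6} (same object as original)
`original['c'] = 9` → original = {'a': 6, 'b': 6, 'c': 9} (same object as aliased); aliased = {'a': 6, 'b': 6, 'c': 9} (same object as original)
`copied['d'] = 9` → copied = {'a': 6, 'b': 6, 'd': 9}
`print(original)` → prints {'a': 6, 'b': 6, 'c': 9}
`print(copied)` → prints {'a': 6, 'b': 6, 'd': 9}
`print(aliased)` → prints {'a': 6, 'b': 6, 'c': 9}

Answer:
{'a': 6, 'b': 6, 'c': 9}
{'a': 6, 'b': 6, 'd': 9}
{'a': 6, 'b': 6, 'c': 9}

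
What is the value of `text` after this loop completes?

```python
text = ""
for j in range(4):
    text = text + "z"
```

Repeat 'z' 4 times
`text` takes the values: "" → "z" → "zz" → "zzz" → "zzzz"

Answer: "zzzz"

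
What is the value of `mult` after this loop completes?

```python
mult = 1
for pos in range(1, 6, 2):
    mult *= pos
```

Product of 1, 3, 5, ... up to 5
`mult` takes the values: 1 → 3 → 15

Answer: 15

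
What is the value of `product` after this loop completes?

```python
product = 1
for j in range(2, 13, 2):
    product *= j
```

Product of even numbers 2 to 12
`product` takes the values: 1 → 2 → 8 → 48 → 384 → 3840 → 46080

Answer: 46080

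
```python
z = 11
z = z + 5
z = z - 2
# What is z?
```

Trace:
`z = 11` → z = 11
`z = z + 5` → z = 16
`z = z - 2` → z = 14
So z = 14

Answer: 14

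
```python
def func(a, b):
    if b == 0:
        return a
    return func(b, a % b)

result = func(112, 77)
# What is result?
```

func(112, 77) -> func(77, 35) -> func(35, 7) -> func(7, 0) -> 7

Answer: 7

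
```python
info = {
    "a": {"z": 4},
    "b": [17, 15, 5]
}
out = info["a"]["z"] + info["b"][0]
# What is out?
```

Trace:
`info = { ...` → info = {'a': {'z': 4}, 'b': [17, 15, 5]}
`out = info["a"]["z"] + info["b"][0]` → out = 21
So out = 21

Answer: 21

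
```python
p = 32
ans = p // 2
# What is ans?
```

Trace:
`p = 32` → p = 32
`ans = p // 2` → ans = 16
So ans = 16

Answer: 16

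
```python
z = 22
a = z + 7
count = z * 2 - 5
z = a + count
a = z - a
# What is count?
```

Trace:
`z = 22` → z = 22
`a = z + 7` → a = 29
`count = z * 2 - 5` → count = 39
`z = a + count` → z = 68
`a = z - a` → a = 39
So count = 39

Answer: 39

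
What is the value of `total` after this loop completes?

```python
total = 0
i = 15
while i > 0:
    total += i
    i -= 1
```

Sum 15 down to 1
`total` takes the values: 0 → 15 → 29 → 42 → 54 → 65 → 75 → 84 → 92 → 99 → 105 → 110 → 114 → 117 → 119 → 120

Answer: 120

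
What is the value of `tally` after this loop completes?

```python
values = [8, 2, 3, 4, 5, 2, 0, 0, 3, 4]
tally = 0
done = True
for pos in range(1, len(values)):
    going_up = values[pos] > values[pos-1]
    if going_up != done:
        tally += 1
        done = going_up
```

Count direction changes in [8, 2, 3, 4, 5, 2, 0, 0, 3, 4]
`tally` takes the values: 0 → 1 → 2 → 3 → 4

Answer: 4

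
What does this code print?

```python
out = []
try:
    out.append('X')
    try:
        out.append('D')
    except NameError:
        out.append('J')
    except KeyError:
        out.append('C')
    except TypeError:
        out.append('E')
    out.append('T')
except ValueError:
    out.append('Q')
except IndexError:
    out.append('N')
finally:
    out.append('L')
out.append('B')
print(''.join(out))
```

Execution trace: 'X' (try body) → 'D' (inner try body, no exception) → 'T' (try body, no exception) → 'L' (finally) → 'B' (after the try/except). Output: XDTLB

Answer: XDTLB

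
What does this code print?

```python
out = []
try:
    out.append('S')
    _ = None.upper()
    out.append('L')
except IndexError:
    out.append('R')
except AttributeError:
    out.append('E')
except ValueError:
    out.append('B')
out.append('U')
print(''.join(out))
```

Execution trace: 'S' (try body) → 'E' (except AttributeError) → 'U' (after the try/except). Output: SEU

Answer: SEU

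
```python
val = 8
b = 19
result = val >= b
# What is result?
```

Trace:
`val = 8` → val = 8
`b = 19` → b = 19
`result = val >= b` → result = False
So result = False

Answer: False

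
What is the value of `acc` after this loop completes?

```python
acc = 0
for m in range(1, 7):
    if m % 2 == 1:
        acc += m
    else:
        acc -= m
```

Add odd, subtract even
`acc` takes the values: 0 → 1 → -1 → 2 → -2 → 3 → -3

Answer: -3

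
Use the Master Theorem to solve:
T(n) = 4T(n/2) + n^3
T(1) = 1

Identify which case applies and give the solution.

a=4, b=2, f(n)=n^3. log_2(4) = 2. Since c=3 > 2 and the regularity condition holds (4(n/2)^3 = (4/2^3)n^3 with 4/2^3 < 1), Case 3 applies: T(n) = Θ(f(n)) = O(n^3).

Answer: O(n^3) - Case 3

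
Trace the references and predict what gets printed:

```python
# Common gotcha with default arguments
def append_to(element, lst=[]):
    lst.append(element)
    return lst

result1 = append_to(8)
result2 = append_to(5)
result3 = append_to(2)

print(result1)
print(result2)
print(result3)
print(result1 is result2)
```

Key concept: mutable default argument gotcha.
Step by step:
`result1 = append_to(8)` → result1 = [8]
`result2 = append_to(5)` → result1 = [8, 5] (same object as result2); result2 = [8, 5] (same object as result1)
`result3 = append_to(2)` → result1 = [8, 5, 2] (same object as result2, result3); result2 = [8, 5, 2] (same object as result1, result3); result3 = [8, 5, 2] (same object as result1, result2)
`print(result1)` → prints [8, 5, 2]
`print(result2)` → prints [8, 5, 2]
`print(result3)` → prints [8, 5, 2]
`print(result1 is result2)` → prints True

Answer:
[8, 5, 2]
[8, 5, 2]
[8, 5, 2]
True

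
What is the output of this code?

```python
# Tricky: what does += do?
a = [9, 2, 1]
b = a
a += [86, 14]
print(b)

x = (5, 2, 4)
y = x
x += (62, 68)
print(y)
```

Key concept: += behavior differs for mutable vs immutable.
Step by step:
`a = [9, 2, 1]` → a = [9, 2, 1]
`b = a` → b = [9, 2, 1] (same object as a)
`a += [86, 14]` → a = [9, 2, 1, 86, 14] (same object as b); b = [9, 2, 1, 86, 14] (same object as a)
`print(b)` → prints [9, 2, 1, 86, 14]
`x = (5, 2, 4)` → x = (5, 2, 4)
`y = x` → y = (5, 2, 4)
`x += (62, 68)` → x = (5, 2, 4, 62, 68)
`print(y)` → prints (5, 2, 4)

Answer:
[9, 2, 1, 86, 14]
(5, 2, 4)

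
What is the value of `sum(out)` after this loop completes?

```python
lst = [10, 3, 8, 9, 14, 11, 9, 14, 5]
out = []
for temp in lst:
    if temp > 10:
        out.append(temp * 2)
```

Sum of doubled values > 10
`out` takes the values: [] → [28] → [28, 22] → [28, 22, 28]
So `sum(out)` = 78

Answer: 78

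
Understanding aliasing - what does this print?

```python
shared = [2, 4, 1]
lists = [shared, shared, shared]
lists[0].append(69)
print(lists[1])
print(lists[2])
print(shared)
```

Key concept: list of same reference.
Step by step:
`shared = [2, 4, 1]` → shared = [2, 4, 1]
`lists = [shared, shared, shared]` → lists = [[2, 4, 1], [2, 4, 1], [2, 4, 1]]
`lists[0].append(69)` → shared = [2, 4, 1, 69]; lists = [[2, 4, 1, 69], [2, 4, 1, 69], [2, 4, 1, 69]]
`print(lists[1])` → prints [2, 4, 1, 69]
`print(lists[2])` → prints [2, 4, 1, 69]
`print(shared)` → prints [2, 4, 1, 69]

Answer:
[2, 4, 1, 69]
[2, 4, 1, 69]
[2, 4, 1, 69]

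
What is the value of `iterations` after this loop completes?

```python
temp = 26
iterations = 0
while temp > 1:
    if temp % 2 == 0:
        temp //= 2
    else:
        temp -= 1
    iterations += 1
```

Steps to reduce 26 to 1
`iterations` takes the values: 0 → 1 → 2 → 3 → 4 → 5 → 6

Answer: 6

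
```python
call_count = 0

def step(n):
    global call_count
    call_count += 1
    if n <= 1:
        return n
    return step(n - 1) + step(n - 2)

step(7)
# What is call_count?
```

Calls(n) = 1 + Calls(n-1) + Calls(n-2); Calls(0)=Calls(1)=1. For n=7 this gives 41.

Answer: 41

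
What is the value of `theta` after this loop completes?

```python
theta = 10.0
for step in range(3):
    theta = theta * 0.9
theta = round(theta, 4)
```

Exponential decay: 10.0 * 0.9^3
`theta` takes the values: 10.0 → 9.0 → 8.1 → 7.29

Answer: 7.29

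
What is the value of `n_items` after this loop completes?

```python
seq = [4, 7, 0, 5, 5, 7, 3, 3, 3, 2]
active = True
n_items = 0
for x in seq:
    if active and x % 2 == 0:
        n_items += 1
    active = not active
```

Count even values at even positions
`n_items` takes the values: 0 → 1 → 2

Answer: 2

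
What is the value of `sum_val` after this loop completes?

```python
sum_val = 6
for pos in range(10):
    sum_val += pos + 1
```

Start at 6, add 1 to 10 = 61
`sum_val` takes the values: 6 → 7 → 9 → 12 → 16 → 21 → 27 → 34 → 42 → 51 → 61

Answer: 61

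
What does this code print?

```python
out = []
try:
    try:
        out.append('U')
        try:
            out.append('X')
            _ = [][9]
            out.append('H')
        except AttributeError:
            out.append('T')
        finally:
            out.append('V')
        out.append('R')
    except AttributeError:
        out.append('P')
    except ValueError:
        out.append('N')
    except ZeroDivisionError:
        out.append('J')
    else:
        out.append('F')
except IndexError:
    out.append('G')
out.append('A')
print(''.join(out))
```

Execution trace: 'U' (try body) → 'X' (inner try body) → 'V' (inner finally) → 'G' (outer except IndexError) → 'A' (after the try/except). Output: UXVGA

Answer: UXVGA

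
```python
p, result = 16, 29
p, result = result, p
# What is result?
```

Trace:
`p, result = 16, 29` → p = 16; result = 29
`p, result = result, p` → p = 29; result = 16
So result = 16

Answer: 16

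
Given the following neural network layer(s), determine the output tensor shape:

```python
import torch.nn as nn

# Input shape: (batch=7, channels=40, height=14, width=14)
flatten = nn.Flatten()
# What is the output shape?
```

Input: (7, 40, 14, 14) -> Output: (7, 7840)

Answer: (7, 7840)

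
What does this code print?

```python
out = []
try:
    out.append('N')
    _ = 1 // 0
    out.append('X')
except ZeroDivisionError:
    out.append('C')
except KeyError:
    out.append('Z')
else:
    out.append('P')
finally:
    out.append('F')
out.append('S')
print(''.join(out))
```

Execution trace: 'N' (try body) → 'C' (except ZeroDivisionError) → 'F' (finally) → 'S' (after the try/except). Output: NCFS

Answer: NCFS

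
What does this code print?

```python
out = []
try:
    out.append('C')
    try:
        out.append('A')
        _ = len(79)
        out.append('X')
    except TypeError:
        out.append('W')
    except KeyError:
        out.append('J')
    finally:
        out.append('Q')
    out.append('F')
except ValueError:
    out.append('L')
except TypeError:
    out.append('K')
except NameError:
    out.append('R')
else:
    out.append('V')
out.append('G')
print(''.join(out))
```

Execution trace: 'C' (try body) → 'A' (inner try body) → 'W' (inner except TypeError) → 'Q' (inner finally) → 'F' (try body, no exception) → 'V' (else) → 'G' (after the try/except). Output: CAWQFVG

Answer: CAWQFVG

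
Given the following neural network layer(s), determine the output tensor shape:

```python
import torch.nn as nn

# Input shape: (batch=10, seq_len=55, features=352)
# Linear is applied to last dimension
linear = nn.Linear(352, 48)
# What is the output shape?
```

Input: (10, 55, 352) -> Output: (10, 55, 48)

Answer: (10, 55, 48)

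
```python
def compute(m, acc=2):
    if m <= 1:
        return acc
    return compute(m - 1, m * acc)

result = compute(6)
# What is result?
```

Accumulator trace (n, acc): (6, 2) -> (5, 12) -> (4, 60) -> (3, 240) -> (2, 720) -> (1, 1440) -> return 1440

Answer: 1440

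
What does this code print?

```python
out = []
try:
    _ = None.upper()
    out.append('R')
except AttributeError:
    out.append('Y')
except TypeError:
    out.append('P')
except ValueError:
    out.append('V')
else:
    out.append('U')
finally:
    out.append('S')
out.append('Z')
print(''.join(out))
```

Execution trace: 'Y' (except AttributeError) → 'S' (finally) → 'Z' (after the try/except). Output: YSZ

Answer: YSZ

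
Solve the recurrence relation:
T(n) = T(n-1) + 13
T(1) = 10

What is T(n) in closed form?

Unrolling: T(n) = T(1) + 13·(n-1) = 10 + 13(n-1) = 13n - 3.

Answer: T(n) = 13n - 3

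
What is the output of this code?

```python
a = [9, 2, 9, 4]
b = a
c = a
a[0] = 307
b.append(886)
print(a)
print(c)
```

Key concept: multiple aliases.
Step by step:
`a = [9, 2, 9, 4]` → a = [9, 2, 9, 4]
`b = a` → b = [9, 2, 9, 4] (same object as a)
`c = a` → c = [9, 2, 9, 4] (same object as a, b)
`a[0] = 307` → a = [307, 2, 9, 4] (same object as b, c); b = [307, 2, 9, 4] (same object as a, c); c = [307, 2, 9, 4] (same object as a, b)
`b.append(886)` → a = [307, 2, 9, 4, 886] (same object as b, c); b = [307, 2, 9, 4, 886] (same object as a, c); c = [307, 2, 9, 4, 886] (same object as a, b)
`print(a)` → prints [307, 2, 9, 4, 886]
`print(c)` → prints [307, 2, 9, 4, 886]

Answer:
[307, 2, 9, 4, 886]
[307, 2, 9, 4, 886]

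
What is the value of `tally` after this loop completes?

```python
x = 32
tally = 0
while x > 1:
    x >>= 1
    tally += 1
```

Count right shifts until 1
`tally` takes the values: 0 → 1 → 2 → 3 → 4 → 5

Answer: 5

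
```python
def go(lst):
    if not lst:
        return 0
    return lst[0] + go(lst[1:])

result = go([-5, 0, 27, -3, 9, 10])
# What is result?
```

(-5) + 0 + 27 + (-3) + 9 + 10 + 0 = 38

Answer: 38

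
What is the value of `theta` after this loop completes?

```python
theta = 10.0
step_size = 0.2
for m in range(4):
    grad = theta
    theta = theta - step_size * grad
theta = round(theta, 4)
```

Gradient descent: w = 10.0 * (1 - 0.2)^4
`theta` takes the values: 10.0 → 8.0 → 6.4 → 5.12 → 4.096

Answer: 4.096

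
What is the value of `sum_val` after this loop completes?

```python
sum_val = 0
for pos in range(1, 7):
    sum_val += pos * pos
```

Sum of squares 1² to 6² = 91
`sum_val` takes the values: 0 → 1 → 5 → 14 → 30 → 55 → 91

Answer: 91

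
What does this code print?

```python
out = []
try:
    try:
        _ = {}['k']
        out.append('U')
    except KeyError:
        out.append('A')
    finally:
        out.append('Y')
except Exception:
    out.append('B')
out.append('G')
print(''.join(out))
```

Execution trace: 'A' (inner except KeyError) → 'Y' (inner finally) → 'G' (after the try/except). Output: AYG

Answer: AYG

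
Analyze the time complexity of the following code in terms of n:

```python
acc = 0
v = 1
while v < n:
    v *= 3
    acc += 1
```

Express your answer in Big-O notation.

Each loop level contributes: log n. Multiplying the contributions gives O(log n).

Answer: O(log n)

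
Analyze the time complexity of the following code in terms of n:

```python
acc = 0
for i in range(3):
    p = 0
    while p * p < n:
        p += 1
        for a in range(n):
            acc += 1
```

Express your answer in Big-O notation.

Each loop level contributes: 1 × √n × n. Multiplying the contributions gives O(n√n).

Answer: O(n√n)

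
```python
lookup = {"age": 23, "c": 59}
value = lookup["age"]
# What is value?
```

Trace:
`lookup = {"age": 23, "c": 59}` → lookup = {'age': 23, 'c': 59}
`value = lookup["age"]` → value = 23
So value = 23

Answer: 23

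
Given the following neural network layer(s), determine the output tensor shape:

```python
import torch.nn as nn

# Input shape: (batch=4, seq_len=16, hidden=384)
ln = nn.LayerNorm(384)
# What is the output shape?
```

Input: (4, 16, 384) -> Output: (4, 16, 384)

Answer: (4, 16, 384)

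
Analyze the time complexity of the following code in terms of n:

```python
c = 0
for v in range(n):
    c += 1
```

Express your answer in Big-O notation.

Each loop level contributes: n. Multiplying the contributions gives O(n).

Answer: O(n)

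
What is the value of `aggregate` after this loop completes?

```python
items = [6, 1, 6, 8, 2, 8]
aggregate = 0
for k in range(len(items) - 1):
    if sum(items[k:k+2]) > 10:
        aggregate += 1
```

Count windows with sum > 10
`aggregate` takes the values: 0 → 1

Answer: 1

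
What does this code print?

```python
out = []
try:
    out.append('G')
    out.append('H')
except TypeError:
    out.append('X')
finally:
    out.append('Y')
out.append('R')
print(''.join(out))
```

Execution trace: 'G' (try body) → 'H' (try body, no exception) → 'Y' (finally) → 'R' (after the try/except). Output: GHYR

Answer: GHYR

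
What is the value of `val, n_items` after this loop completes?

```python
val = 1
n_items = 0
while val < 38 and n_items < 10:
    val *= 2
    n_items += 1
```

Double until >= 38 or 10 iterations
`val, n_items` takes the values: (1, 0) → (2, 0) → (2, 1) → (4, 1) → (4, 2) → (8, 2) → (8, 3) → (16, 3) → (16, 4) → (32, 4) → (32, 5) → (64, 5) → (64, 6)

Answer: 64, 6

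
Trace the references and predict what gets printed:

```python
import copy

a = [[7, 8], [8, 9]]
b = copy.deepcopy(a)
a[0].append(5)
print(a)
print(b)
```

Key concept: deep copy is fully independent.
Step by step:
`a = [[7, 8], [8, 9]]` → a = [[7, 8], [8, 9]]
`b = copy.deepcopy(a)` → b = [[7, 8], [8, 9]]
`a[0].append(5)` → a = [[7, 8, 5], [8, 9]]
`print(a)` → prints [[7, 8, 5], [8, 9]]
`print(b)` → prints [[7, 8], [8, 9]]

Answer:
[[7, 8, 5], [8, 9]]
[[7, 8], [8, 9]]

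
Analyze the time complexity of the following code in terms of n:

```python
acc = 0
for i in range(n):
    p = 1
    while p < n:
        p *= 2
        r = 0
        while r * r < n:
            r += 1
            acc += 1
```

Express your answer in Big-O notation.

Each loop level contributes: n × log n × √n. Multiplying the contributions gives O(n√n log n).

Answer: O(n√n log n)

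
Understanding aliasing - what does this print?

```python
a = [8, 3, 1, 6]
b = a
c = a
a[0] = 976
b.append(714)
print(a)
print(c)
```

Key concept: multiple aliases.
Step by step:
`a = [8, 3, 1, 6]` → a = [8, 3, 1, 6]
`b = a` → b = [8, 3, 1, 6] (same object as a)
`c = a` → c = [8, 3, 1, 6] (same object as a, b)
`a[0] = 976` → a = [976, 3, 1, 6] (same object as b, c); b = [976, 3, 1, 6] (same object as a, c); c = [976, 3, 1, 6] (same object as a, b)
`b.append(714)` → a = [976, 3, 1, 6, 714] (same object as b, c); b = [976, 3, 1, 6, 714] (same object as a, c); c = [976, 3, 1, 6, 714] (same object as a, b)
`print(a)` → prints [976, 3, 1, 6, 714]
`print(c)` → prints [976, 3, 1, 6, 714]

Answer:
[976, 3, 1, 6, 714]
[976, 3, 1, 6, 714]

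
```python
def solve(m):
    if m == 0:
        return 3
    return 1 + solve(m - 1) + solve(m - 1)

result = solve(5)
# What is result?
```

solve(m) = 1 + 2·solve(m-1), solve(0)=3. Closed form: (3+1)·2^5 - 1 = 127.

Answer: 127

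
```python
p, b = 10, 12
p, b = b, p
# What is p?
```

Trace:
`p, b = 10, 12` → p = 10; b = 12
`p, b = b, p` → p = 12; b = 10
So p = 12

Answer: 12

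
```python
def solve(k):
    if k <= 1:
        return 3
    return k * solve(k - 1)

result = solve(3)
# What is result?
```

solve(3) = 3 * 2 * 3 = 18

Answer: 18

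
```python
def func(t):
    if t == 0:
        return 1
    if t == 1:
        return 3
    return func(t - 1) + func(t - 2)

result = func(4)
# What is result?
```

Build up from base cases: func(0)=1, func(1)=3, func(2)=4, func(3)=7, func(4)=11

Answer: 11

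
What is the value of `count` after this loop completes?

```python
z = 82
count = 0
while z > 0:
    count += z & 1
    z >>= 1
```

Count set bits in 82 (binary: 0b1010010)
`count` takes the values: 0 → 1 → 2 → 3

Answer: 3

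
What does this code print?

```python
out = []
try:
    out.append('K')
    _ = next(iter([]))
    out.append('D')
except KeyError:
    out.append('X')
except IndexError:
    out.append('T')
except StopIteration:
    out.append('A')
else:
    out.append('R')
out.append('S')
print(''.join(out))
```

Execution trace: 'K' (try body) → 'A' (except StopIteration) → 'S' (after the try/except). Output: KAS

Answer: KAS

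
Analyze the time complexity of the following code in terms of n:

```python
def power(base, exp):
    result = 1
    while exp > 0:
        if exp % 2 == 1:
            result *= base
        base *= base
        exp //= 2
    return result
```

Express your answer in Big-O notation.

This is Exponentiation by squaring. Time complexity: O(log n).

Answer: O(log n)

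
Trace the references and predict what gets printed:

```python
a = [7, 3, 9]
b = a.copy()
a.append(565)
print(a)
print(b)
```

Key concept: list.copy() creates independent copy.
Step by step:
`a = [7, 3, 9]` → a = [7, 3, 9]
`b = a.copy()` → b = [7, 3, 9]
`a.append(565)` → a = [7, 3, 9, 565]
`print(a)` → prints [7, 3, 9, 565]
`print(b)` → prints [7, 3, 9]

Answer:
[7, 3, 9, 565]
[7, 3, 9]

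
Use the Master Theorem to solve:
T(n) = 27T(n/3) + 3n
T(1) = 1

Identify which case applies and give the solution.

a=27, b=3, f(n)=3n. log_3(27) = 3. Since c=1 < 3, Case 1 applies: T(n) = Θ(n^log_b(a)) = O(n^3).

Answer: O(n^3) - Case 1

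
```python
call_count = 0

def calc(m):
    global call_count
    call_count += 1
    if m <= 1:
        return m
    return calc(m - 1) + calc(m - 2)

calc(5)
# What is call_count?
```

Calls(m) = 1 + Calls(m-1) + Calls(m-2); Calls(0)=Calls(1)=1. For m=5 this gives 15.

Answer: 15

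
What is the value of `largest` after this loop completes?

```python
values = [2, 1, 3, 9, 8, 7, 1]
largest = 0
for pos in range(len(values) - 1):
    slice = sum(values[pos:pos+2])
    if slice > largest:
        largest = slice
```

Max sum of 2-element window in [2, 1, 3, 9, 8, 7, 1]
`largest` takes the values: 0 → 3 → 4 → 12 → 17

Answer: 17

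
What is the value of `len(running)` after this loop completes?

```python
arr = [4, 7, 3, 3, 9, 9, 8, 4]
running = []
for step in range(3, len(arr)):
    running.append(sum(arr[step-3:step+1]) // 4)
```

Number of 4-element averages
`running` takes the values: [] → [4] → [4, 5] → [4, 5, 6] → [4, 5, 6, 7] → [4, 5, 6, 7, 7]
So `len(running)` = 5

Answer: 5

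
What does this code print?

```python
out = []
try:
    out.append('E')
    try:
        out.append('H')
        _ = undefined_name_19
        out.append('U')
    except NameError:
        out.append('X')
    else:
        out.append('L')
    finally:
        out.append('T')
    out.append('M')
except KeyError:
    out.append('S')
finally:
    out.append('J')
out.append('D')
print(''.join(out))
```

Execution trace: 'E' (try body) → 'H' (inner try body) → 'X' (inner except NameError) → 'T' (inner finally) → 'M' (try body, no exception) → 'J' (finally) → 'D' (after the try/except). Output: EHXTMJD

Answer: EHXTMJD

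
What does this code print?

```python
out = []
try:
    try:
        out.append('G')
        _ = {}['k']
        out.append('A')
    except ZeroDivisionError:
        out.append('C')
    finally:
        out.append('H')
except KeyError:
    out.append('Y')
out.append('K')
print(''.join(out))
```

Execution trace: 'G' (try body) → 'H' (finally) → 'Y' (outer except KeyError) → 'K' (after the try/except). Output: GHYK

Answer: GHYK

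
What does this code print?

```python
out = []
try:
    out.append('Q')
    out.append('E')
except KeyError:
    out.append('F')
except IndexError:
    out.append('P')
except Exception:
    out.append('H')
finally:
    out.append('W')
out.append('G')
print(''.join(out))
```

Execution trace: 'Q' (try body) → 'E' (try body, no exception) → 'W' (finally) → 'G' (after the try/except). Output: QEWG

Answer: QEWG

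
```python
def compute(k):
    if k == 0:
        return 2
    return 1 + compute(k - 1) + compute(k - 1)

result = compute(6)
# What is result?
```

compute(k) = 1 + 2·compute(k-1), compute(0)=2. Closed form: (2+1)·2^6 - 1 = 191.

Answer: 191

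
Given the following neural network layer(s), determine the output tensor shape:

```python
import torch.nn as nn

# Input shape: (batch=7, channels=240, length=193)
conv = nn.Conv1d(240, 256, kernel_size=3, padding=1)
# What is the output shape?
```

Input: (7, 240, 193) -> Output: (7, 256, 193)

Answer: (7, 256, 193)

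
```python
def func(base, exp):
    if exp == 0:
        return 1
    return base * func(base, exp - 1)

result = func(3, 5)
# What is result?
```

func(3, 5) = 3 * 3 * 3 * 3 * 3 = 243

Answer: 243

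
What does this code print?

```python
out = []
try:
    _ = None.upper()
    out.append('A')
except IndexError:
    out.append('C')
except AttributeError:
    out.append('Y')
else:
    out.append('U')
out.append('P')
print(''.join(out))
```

Execution trace: 'Y' (except AttributeError) → 'P' (after the try/except). Output: YP

Answer: YP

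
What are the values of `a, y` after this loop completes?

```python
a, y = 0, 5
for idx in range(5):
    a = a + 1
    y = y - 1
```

a goes 0→5, y goes 5→0
`a, y` takes the values: (0, 5) → (1, 5) → (1, 4) → (2, 4) → (2, 3) → (3, 3) → (3, 2) → (4, 2) → (4, 1) → (5, 1) → (5, 0)

Answer: 5, 0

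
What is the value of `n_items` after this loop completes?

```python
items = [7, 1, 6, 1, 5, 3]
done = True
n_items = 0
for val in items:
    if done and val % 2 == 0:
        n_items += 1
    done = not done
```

Count even values at even positions
`n_items` takes the values: 0 → 1

Answer: 1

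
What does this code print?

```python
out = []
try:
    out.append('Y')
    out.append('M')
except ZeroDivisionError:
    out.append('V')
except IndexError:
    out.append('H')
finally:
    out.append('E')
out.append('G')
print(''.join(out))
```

Execution trace: 'Y' (try body) → 'M' (try body, no exception) → 'E' (finally) → 'G' (after the try/except). Output: YMEG

Answer: YMEG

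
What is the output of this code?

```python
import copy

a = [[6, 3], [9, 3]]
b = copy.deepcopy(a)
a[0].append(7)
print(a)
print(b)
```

Key concept: deep copy is fully independent.
Step by step:
`a = [[6, 3], [9, 3]]` → a = [[6, 3], [9, 3]]
`b = copy.deepcopy(a)` → b = [[6, 3], [9, 3]]
`a[0].append(7)` → a = [[6, 3, 7], [9, 3]]
`print(a)` → prints [[6, 3, 7], [9, 3]]
`print(b)` → prints [[6, 3], [9, 3]]

Answer:
[[6, 3, 7], [9, 3]]
[[6, 3], [9, 3]]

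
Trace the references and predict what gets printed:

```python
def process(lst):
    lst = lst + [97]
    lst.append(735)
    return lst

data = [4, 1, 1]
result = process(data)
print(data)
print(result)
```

Key concept: rebinding parameter vs mutation.
Step by step:
`data = [4, 1, 1]` → data = [4, 1, 1]
`result = process(data)` → result = [4, 1, 1, 97, 735]
`print(data)` → prints [4, 1, 1]
`print(result)` → prints [4, 1, 1, 97, 735]

Answer:
[4, 1, 1]
[4, 1, 1, 97, 735]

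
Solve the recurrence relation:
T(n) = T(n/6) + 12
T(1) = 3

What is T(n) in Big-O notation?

Each step divides n by 6 and adds 12. After log_6(n) steps we reach T(1)=3. So T(n) = 12·log_6(n) + 3 = O(log n).

Answer: O(log n)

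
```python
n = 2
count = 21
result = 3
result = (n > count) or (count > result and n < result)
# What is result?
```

Trace:
`n = 2` → n = 2
`count = 21` → count = 21
`result = 3` → result = 3
`result = (n > count) or (count > result and n < result)` → result = True
So result = True

Answer: True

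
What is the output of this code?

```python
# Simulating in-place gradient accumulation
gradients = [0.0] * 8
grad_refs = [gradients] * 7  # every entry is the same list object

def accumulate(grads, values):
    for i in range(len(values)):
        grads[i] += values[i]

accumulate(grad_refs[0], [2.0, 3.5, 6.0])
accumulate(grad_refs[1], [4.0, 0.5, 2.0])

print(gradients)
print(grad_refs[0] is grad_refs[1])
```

Key concept: gradient accumulation aliasing.
Step by step:
`gradients = [0.0] * 8` → gradients = [0.0, 0.0, 0.0, 0.0, 0.0, 0.0, 0.0, 0.0]
`grad_refs = [gradients] * 7` → grad_refs = [[0.0, 0.0, 0.0, 0.0, 0.0, 0.0, 0.0, 0.0], [0.0, 0.0, 0.0, 0.0, 0.0, 0.0, 0.0, 0.0], [0.0, 0.0, 0.0, 0.0, 0.0, 0.0, 0.0, 0.0], [0.0, 0.0, 0.0, 0.0, 0.0, 0.0, 0.0, 0.0], [0.0, 0.0, 0.0, 0.0, 0.0, 0.0, 0.0, 0.0], [0.0, 0.0, 0.0, 0.0, 0.0, 0.0, 0.0, 0.0], [0.0, 0.0, 0.0, 0.0, 0.0, 0.0, 0.0, 0.0]]
`accumulate(grad_refs[0], [2.0, 3.5, 6.0])` → gradients = [2.0, 3.5, 6.0, 0.0, 0.0, 0.0, 0.0, 0.0]; grad_refs = [[2.0, 3.5, 6.0, 0.0, 0.0, 0.0, 0.0, 0.0], [2.0, 3.5, 6.0, 0.0, 0.0, 0.0, 0.0, 0.0], [2.0, 3.5, 6.0, 0.0, 0.0, 0.0, 0.0, 0.0], [2.0, 3.5, 6.0, 0.0, 0.0, 0.0, 0.0, 0.0], [2.0, 3.5, 6.0, 0.0, 0.0, 0.0, 0.0, 0.0], [2.0, 3.5, 6.0, 0.0, 0.0, 0.0, 0.0, 0.0], [2.0, 3.5, 6.0, 0.0, 0.0, 0.0, 0.0, 0.0]]
`accumulate(grad_refs[1], [4.0, 0.5, 2.0])` → gradients = [6.0, 4.0, 8.0, 0.0, 0.0, 0.0, 0.0, 0.0]; grad_refs = [[6.0, 4.0, 8.0, 0.0, 0.0, 0.0, 0.0, 0.0], [6.0, 4.0, 8.0, 0.0, 0.0, 0.0, 0.0, 0.0], [6.0, 4.0, 8.0, 0.0, 0.0, 0.0, 0.0, 0.0], [6.0, 4.0, 8.0, 0.0, 0.0, 0.0, 0.0, 0.0], [6.0, 4.0, 8.0, 0.0, 0.0, 0.0, 0.0, 0.0], [6.0, 4.0, 8.0, 0.0, 0.0, 0.0, 0.0, 0.0], [6.0, 4.0, 8.0, 0.0, 0.0, 0.0, 0.0, 0.0]]
`print(gradients)` → prints [6.0, 4.0, 8.0, 0.0, 0.0, 0.0, 0.0, 0.0]
`print(grad_refs[0] is grad_refs[1])` → prints True

Answer:
[6.0, 4.0, 8.0, 0.0, 0.0, 0.0, 0.0, 0.0]
True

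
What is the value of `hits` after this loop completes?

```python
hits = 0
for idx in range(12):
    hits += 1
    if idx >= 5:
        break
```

Loop breaks when idx reaches 5, hits is 6
`hits` takes the values: 0 → 1 → 2 → 3 → 4 → 5 → 6

Answer: 6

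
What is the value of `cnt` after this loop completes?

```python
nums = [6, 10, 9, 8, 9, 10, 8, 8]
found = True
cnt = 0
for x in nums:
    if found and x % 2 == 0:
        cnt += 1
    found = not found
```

Count even values at even positions
`cnt` takes the values: 0 → 1 → 2

Answer: 2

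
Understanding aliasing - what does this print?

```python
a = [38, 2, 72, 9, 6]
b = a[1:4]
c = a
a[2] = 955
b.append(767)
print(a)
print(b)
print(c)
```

Key concept: slice vs alias.
Step by step:
`a = [38, 2, 72, 9, 6]` → a = [38, 2, 72, 9, 6]
`b = a[1:4]` → b = [2, 72, 9]
`c = a` → c = [38, 2, 72, 9, 6] (same object as a)
`a[2] = 955` → a = [38, 2, 955, 9, 6] (same object as c); c = [38, 2, 955, 9, 6] (same object as a)
`b.append(767)` → b = [2, 72, 9, 767]
`print(a)` → prints [38, 2, 955, 9, 6]
`print(b)` → prints [2, 72, 9, 767]
`print(c)` → prints [38, 2, 955, 9, 6]

Answer:
[38, 2, 955, 9, 6]
[2, 72, 9, 767]
[38, 2, 955, 9, 6]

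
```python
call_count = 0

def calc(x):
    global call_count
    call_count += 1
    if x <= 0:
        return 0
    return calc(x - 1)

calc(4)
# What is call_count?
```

Linear recursion stepping by 1: 5 calls from x=4 down to ≤0.

Answer: 5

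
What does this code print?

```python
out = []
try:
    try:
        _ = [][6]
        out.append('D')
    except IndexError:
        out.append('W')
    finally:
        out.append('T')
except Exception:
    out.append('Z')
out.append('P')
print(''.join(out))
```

Execution trace: 'W' (inner except IndexError) → 'T' (inner finally) → 'P' (after the try/except). Output: WTP

Answer: WTP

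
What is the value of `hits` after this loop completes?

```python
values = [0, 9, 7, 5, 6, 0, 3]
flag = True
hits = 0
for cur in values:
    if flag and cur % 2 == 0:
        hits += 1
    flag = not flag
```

Count even values at even positions
`hits` takes the values: 0 → 1 → 2

Answer: 2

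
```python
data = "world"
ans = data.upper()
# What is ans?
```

Trace:
`data = "world"` → data = 'world'
`ans = data.upper()` → ans = 'WORLD'
So ans = 'WORLD'

Answer: 'WORLD'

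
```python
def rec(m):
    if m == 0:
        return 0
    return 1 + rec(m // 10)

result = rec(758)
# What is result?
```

Count of digits of 758: 3

Answer: 3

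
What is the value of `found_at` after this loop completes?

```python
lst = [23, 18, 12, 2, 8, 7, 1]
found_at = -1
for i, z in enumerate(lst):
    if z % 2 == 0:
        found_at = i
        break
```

First even number index in [23, 18, 12, 2, 8, 7, 1]
`found_at` takes the values: -1 → 1

Answer: 1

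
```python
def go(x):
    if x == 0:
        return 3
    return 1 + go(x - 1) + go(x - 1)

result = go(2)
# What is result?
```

go(x) = 1 + 2·go(x-1), go(0)=3. Closed form: (3+1)·2^2 - 1 = 15.

Answer: 15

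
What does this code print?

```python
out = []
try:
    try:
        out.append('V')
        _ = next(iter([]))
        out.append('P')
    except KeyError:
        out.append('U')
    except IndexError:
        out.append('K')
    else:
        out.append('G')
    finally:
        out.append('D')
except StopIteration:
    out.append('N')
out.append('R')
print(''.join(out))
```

Execution trace: 'V' (try body) → 'D' (finally) → 'N' (outer except StopIteration) → 'R' (after the try/except). Output: VDNR

Answer: VDNR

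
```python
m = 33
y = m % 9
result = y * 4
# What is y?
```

Trace:
`m = 33` → m = 33
`y = m % 9` → y = 6
`result = y * 4` → result = 24
So y = 6

Answer: 6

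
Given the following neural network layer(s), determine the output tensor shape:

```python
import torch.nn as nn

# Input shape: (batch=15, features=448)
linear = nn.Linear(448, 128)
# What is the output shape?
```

Input: (15, 448) -> Output: (15, 128)

Answer: (15, 128)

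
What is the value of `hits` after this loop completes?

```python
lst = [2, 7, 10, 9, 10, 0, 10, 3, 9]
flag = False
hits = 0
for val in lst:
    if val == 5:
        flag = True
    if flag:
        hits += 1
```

Count elements after first 5 in [2, 7, 10, 9, 10, 0, 10, 3, 9]
`hits` takes the values: 0

Answer: 0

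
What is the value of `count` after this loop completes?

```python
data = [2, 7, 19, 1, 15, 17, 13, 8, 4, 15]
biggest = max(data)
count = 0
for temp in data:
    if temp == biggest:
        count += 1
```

Count of max value 19 in [2, 7, 19, 1, 15, 17, 13, 8, 4, 15]
`count` takes the values: 0 → 1

Answer: 1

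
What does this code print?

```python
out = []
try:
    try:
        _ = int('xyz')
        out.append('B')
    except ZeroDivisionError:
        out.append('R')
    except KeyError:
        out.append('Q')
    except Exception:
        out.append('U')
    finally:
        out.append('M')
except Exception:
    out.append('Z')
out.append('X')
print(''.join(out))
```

Execution trace: 'U' (inner except Exception) → 'M' (inner finally) → 'X' (after the try/except). Output: UMX

Answer: UMX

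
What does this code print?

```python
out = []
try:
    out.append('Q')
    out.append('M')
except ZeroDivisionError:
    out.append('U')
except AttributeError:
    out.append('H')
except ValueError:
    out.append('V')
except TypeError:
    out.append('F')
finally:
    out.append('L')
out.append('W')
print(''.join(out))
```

Execution trace: 'Q' (try body) → 'M' (try body, no exception) → 'L' (finally) → 'W' (after the try/except). Output: QMLW

Answer: QMLW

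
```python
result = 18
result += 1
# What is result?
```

Trace:
`result = 18` → result = 18
`result += 1` → result = 19
So result = 19

Answer: 19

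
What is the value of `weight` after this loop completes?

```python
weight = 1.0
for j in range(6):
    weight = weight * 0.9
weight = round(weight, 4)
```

Exponential decay: 1.0 * 0.9^6
`weight` takes the values: 1.0 → 0.9 → 0.81 → 0.729 → 0.6561 → 0.59049 → 0.531441 → 0.5314

Answer: 0.5314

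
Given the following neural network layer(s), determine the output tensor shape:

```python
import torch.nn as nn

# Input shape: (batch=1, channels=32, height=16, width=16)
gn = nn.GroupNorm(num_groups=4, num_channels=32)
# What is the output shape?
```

Input: (1, 32, 16, 16) -> Output: (1, 32, 16, 16)

Answer: (1, 32, 16, 16)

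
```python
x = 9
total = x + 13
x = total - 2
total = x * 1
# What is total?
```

Trace:
`x = 9` → x = 9
`total = x + 13` → total = 22
`x = total - 2` → x = 20
`total = x * 1` → total = 20
So total = 20

Answer: 20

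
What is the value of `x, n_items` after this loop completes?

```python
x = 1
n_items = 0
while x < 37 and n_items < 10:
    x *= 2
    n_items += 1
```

Double until >= 37 or 10 iterations
`x, n_items` takes the values: (1, 0) → (2, 0) → (2, 1) → (4, 1) → (4, 2) → (8, 2) → (8, 3) → (16, 3) → (16, 4) → (32, 4) → (32, 5) → (64, 5) → (64, 6)

Answer: 64, 6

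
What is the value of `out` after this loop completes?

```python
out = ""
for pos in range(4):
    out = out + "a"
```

Repeat 'a' 4 times
`out` takes the values: "" → "a" → "aa" → "aaa" → "aaaa"

Answer: "aaaa"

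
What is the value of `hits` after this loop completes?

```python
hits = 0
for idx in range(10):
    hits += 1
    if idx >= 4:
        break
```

Loop breaks when idx reaches 4, hits is 5
`hits` takes the values: 0 → 1 → 2 → 3 → 4 → 5

Answer: 5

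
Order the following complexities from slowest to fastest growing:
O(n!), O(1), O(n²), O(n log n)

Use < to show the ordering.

Ordered by growth rate: O(1) < O(n log n) < O(n²) < O(n!)

Answer: O(1) < O(n log n) < O(n²) < O(n!)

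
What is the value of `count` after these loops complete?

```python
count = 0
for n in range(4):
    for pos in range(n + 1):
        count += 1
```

Triangle: 1 + 2 + ... + 4
`count` takes the values: 0 → 1 → 2 → 3 → 4 → 5 → 6 → 7 → 8 → 9 → 10

Answer: 10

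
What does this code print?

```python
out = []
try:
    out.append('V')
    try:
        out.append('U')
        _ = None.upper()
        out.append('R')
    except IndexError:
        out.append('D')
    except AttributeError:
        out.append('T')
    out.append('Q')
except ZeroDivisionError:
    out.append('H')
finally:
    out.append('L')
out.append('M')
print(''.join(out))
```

Execution trace: 'V' (try body) → 'U' (inner try body) → 'T' (inner except AttributeError) → 'Q' (try body, no exception) → 'L' (finally) → 'M' (after the try/except). Output: VUTQLM

Answer: VUTQLM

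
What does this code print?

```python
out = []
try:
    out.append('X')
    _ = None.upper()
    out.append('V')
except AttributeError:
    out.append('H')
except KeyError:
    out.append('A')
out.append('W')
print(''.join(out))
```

Execution trace: 'X' (try body) → 'H' (except AttributeError) → 'W' (after the try/except). Output: XHW

Answer: XHW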